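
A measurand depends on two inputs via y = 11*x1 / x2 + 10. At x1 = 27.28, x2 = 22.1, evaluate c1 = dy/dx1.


y = 11*x1 / x2 + 10
dy/dx1 = 11/x2
Evaluate at x2 = 22.1: c1 = 11 / 22.1
c1 = 0.4977

0.4977


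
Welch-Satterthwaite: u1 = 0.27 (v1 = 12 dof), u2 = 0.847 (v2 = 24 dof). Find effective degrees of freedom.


uc = sqrt(u1^2 + u2^2) = sqrt(0.27^2 + 0.847^2) = 0.88899325
v_eff = uc^4 / (u1^4/v1 + u2^4/v2)
= 0.88899325^4 / (0.27^4/12 + 0.847^4/24)
= 0.62458831 / 0.021887687
v_eff = 28.5361

28.5361


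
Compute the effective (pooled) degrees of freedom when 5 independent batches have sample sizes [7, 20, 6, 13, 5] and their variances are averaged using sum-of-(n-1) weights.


nu = sum_i (n_i - 1)
nu = ((7 - 1) + (20 - 1) + (6 - 1) + (13 - 1) + (5 - 1))
nu = 6 + 19 + 5 + 12 + 4
nu = 46

46


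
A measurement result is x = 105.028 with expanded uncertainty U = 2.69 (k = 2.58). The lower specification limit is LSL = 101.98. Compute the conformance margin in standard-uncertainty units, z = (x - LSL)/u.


u = U / k = 2.69 / 2.58 = 1.0426357
margin = |LSL - x| = |101.98 - 105.028| = 3.048
z = margin / u = 3.048 / 1.0426357
z = 2.9234

2.9234


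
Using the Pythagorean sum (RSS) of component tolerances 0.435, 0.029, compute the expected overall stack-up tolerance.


RSS = sqrt(0.435^2 + 0.029^2)
= sqrt(0.190066)
= 0.4360

0.4360


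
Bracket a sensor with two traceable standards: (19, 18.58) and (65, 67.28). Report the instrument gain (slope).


slope = (y2 - y1) / (x2 - x1)
= (67.28 - 18.58) / (65 - 19)
= 48.7000 / 46
= 1.0587

1.0587


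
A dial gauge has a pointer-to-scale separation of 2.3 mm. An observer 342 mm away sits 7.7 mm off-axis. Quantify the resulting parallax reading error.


error = h * offset / d
= 2.3 * 7.7 / 342
= 0.0518

0.0518


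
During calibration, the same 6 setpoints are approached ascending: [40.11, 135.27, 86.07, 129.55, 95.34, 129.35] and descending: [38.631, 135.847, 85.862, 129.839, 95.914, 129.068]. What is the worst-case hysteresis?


|40.11 - 38.631| = 1.4790
|135.27 - 135.847| = 0.5770
|86.07 - 85.862| = 0.2080
|129.55 - 129.839| = 0.2890
|95.34 - 95.914| = 0.5740
|129.35 - 129.068| = 0.2820
hysteresis = max(diffs) = 1.4790

1.4790


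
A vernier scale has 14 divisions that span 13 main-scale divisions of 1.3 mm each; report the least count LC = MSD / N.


LC = MSD / n_div
= 1.3 / 14
= 0.0929

0.0929


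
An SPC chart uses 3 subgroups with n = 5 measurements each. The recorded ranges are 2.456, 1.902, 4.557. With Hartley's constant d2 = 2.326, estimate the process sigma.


R_bar = (2.456 + 1.902 + 4.557) / 3
R_bar = 8.915 / 3 = 2.9716667
sigma_hat = R_bar / d2 = 2.9716667 / 2.326 = 1.2776

1.2776


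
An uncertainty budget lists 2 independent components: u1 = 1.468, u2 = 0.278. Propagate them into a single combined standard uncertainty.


uc = sqrt(1.468^2 + 0.278^2)
uc = sqrt(2.232308)
uc = 1.4941

1.4941


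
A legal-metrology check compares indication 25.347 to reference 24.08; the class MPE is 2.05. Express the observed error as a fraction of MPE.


e = indication - reference = 25.347 - 24.08 = 1.2670
|e| = 1.2670
ratio = |e| / MPE = 1.2670 / 2.05
ratio = 0.6180

0.6180


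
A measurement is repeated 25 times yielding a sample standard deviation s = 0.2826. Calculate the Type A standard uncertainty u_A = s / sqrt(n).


u_A = s / sqrt(n)
u_A = 0.2826 / sqrt(25)
u_A = 0.2826 / 5
u_A = 0.0565

0.0565


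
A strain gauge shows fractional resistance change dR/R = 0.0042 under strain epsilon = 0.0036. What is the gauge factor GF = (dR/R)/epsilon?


GF = (dR/R) / epsilon
= 0.0042 / 0.0036
= 1.1667

1.1667


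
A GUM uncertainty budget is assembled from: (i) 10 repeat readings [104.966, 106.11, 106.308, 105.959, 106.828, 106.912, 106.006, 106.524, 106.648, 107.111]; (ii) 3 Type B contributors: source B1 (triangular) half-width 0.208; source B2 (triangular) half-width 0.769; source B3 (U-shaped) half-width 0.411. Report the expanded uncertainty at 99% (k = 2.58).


mean = (104.966 + 106.11 + 106.308 + 105.959 + 106.828 + 106.912 + 106.006 + 106.524 + 106.648 + 107.111) / 10 = 106.3372
s = sqrt(sum((x - mean)^2)/(n-1)) = 0.62244389
u_A = s / sqrt(n) = 0.62244389 / sqrt(10) = 0.19683404
u_B1 = 0.208 / sqrt(6) = 0.084915644
u_B2 = 0.769 / sqrt(6) = 0.31394294
u_B3 = 0.411 / sqrt(2) = 0.29062089
uc = sqrt(0.19683404^2 + 0.084915644^2 + 0.31394294^2 + 0.29062089^2) = 0.4785133
U = k * uc = 2.58 * 0.4785133
U = 1.2346

1.2346


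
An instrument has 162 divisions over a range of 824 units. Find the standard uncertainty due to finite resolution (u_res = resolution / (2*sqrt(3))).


resolution = range / divisions
resolution = 824 / 162 = 5.0864198
u_res = resolution / (2*sqrt(3))
u_res = 5.0864198 / 3.4641016
u_res = 1.4683

1.4683


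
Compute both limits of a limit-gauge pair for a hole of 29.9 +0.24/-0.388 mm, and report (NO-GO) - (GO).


GO = nominal - lower_tol (smallest hole = maximum material condition)
GO = 29.9 - 0.388 = 29.512
NO-GO = nominal + upper_tol (largest hole = least material condition)
NO-GO = 29.9 + 0.24 = 30.14
spread = NO-GO - GO = 30.14 - 29.512 = 0.6280

0.6280


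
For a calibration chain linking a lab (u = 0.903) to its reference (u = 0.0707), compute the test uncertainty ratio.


TUR = u_lab / u_ref
= 0.903 / 0.0707
= 12.7723

12.7723


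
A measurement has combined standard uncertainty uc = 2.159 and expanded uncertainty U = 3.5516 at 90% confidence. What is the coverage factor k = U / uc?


k = U / uc
k = 3.5516 / 2.159
k = 1.645

1.645


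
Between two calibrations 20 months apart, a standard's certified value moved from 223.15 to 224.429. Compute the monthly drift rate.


rate = (v2 - v1) / months
= (224.429 - 223.15) / 20
= 1.2790 / 20
= 0.0639

0.0639


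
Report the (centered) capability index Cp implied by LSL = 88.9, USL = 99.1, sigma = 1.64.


Cp = (USL - LSL) / (6 * sigma)
= (99.1 - 88.9) / (6 * 1.64)
= 10.2000 / 9.8400
= 1.0366

1.0366


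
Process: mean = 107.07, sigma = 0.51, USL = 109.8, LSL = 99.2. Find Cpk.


Cpu = (USL - mean) / (3*sigma) = (109.8 - 107.07) / (3*0.51) = 1.7843
Cpl = (mean - LSL) / (3*sigma) = (107.07 - 99.2) / (3*0.51) = 5.1438
Cpk = min(Cpu, Cpl) = 1.7843

1.7843


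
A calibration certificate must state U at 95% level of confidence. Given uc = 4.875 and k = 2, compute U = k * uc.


U = k * uc
U = 2 * 4.875
U = 9.7500

9.7500


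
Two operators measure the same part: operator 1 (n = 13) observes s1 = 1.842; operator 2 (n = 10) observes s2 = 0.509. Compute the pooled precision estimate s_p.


s_p = sqrt(((n1-1)*s1^2 + (n2-1)*s2^2) / (n1+n2-2))
numerator = (13-1)*1.842^2 + (10-1)*0.509^2 = 40.715568 + 2.331729 = 43.047297
denominator = 13 + 10 - 2 = 21
s_p^2 = 43.047297 / 21 = 2.0498713
s_p = sqrt(2.0498713) = 1.4317

1.4317


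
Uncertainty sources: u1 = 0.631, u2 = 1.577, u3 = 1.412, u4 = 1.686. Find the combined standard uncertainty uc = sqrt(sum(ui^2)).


uc = sqrt(0.631^2 + 1.577^2 + 1.412^2 + 1.686^2)
uc = sqrt(7.72143)
uc = 2.7787

2.7787


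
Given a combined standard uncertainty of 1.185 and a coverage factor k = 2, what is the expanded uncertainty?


U = k * uc
U = 2 * 1.185
U = 2.3700

2.3700


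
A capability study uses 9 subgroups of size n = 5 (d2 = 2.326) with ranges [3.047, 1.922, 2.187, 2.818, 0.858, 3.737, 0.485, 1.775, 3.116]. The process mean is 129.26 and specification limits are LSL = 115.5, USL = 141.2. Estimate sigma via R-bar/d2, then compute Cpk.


R_bar = (3.047 + 1.922 + 2.187 + 2.818 + 0.858 + 3.737 + 0.485 + 1.775 + 3.116) / 9 = 2.2161111
sigma = R_bar / d2 = 2.2161111 / 2.326 = 0.95275628
Cp = (USL - LSL)/(6*sigma) = (141.2 - 115.5)/(6*0.95275628) = 4.4957
Cpu = (141.2 - 129.26)/(3*0.95275628) = 4.1774
Cpl = (129.26 - 115.5)/(3*0.95275628) = 4.8141
Cpk = min(Cpu, Cpl) = 4.1774

4.1774


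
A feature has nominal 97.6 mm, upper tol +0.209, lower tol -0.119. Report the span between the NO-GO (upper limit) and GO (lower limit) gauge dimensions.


GO = nominal - lower_tol (smallest hole = maximum material condition)
GO = 97.6 - 0.119 = 97.481
NO-GO = nominal + upper_tol (largest hole = least material condition)
NO-GO = 97.6 + 0.209 = 97.809
spread = NO-GO - GO = 97.809 - 97.481 = 0.3280

0.3280


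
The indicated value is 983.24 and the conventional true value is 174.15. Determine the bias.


Systematic error = measured - true
= 983.24 - 174.15
= 809.0900

809.0900


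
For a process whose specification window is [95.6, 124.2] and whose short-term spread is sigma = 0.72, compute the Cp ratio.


Cp = (USL - LSL) / (6 * sigma)
= (124.2 - 95.6) / (6 * 0.72)
= 28.6000 / 4.3200
= 6.6204

6.6204


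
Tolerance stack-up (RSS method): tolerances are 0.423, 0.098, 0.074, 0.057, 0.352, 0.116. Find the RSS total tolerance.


RSS = sqrt(0.423^2 + 0.098^2 + 0.074^2 + 0.057^2 + 0.352^2 + 0.116^2)
= sqrt(0.334618)
= 0.5785

0.5785


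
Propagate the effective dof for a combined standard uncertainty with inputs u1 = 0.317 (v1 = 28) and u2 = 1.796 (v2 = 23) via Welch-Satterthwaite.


uc = sqrt(u1^2 + u2^2) = sqrt(0.317^2 + 1.796^2) = 1.8237612
v_eff = uc^4 / (u1^4/v1 + u2^4/v2)
= 1.8237612^4 / (0.317^4/28 + 1.796^4/23)
= 11.062974 / 0.4527345
v_eff = 24.4359

24.4359


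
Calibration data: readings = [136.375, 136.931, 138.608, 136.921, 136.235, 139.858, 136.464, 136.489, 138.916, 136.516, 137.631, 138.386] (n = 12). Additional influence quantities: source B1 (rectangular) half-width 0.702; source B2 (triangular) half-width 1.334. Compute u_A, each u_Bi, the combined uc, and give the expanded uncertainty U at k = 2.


mean = (136.375 + 136.931 + 138.608 + 136.921 + 136.235 + 139.858 + 136.464 + 136.489 + 138.916 + 136.516 + 137.631 + 138.386) / 12 = 137.4441667
s = sqrt(sum((x - mean)^2)/(n-1)) = 1.2115414
u_A = s / sqrt(n) = 1.2115414 / sqrt(12) = 0.34974188
u_B1 = 0.702 / sqrt(3) = 0.40529989
u_B2 = 1.334 / sqrt(6) = 0.54460322
uc = sqrt(0.34974188^2 + 0.40529989^2 + 0.54460322^2) = 0.76366226
U = k * uc = 2 * 0.76366226
U = 1.5273

1.5273


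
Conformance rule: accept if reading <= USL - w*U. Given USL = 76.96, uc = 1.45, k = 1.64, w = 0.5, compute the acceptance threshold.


U = k * uc = 1.64 * 1.45 = 2.378
guard band g = w * U = 0.5 * 2.378 = 1.189
AL = USL - g = 76.96 - 1.189
AL = 75.7710

75.7710


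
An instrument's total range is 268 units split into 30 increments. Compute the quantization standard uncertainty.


resolution = range / divisions
resolution = 268 / 30 = 8.9333333
u_res = resolution / (2*sqrt(3))
u_res = 8.9333333 / 3.4641016
u_res = 2.5788

2.5788


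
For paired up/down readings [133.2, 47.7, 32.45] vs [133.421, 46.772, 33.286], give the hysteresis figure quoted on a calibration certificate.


|133.2 - 133.421| = 0.2210
|47.7 - 46.772| = 0.9280
|32.45 - 33.286| = 0.8360
hysteresis = max(diffs) = 0.9280

0.9280


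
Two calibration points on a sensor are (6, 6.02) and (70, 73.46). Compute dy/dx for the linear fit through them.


slope = (y2 - y1) / (x2 - x1)
= (73.46 - 6.02) / (70 - 6)
= 67.4400 / 64
= 1.0537

1.0537


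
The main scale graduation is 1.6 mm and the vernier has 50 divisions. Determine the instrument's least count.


LC = MSD / n_div
= 1.6 / 50
= 0.0320

0.0320


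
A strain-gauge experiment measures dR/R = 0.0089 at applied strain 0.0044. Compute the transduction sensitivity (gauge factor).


GF = (dR/R) / epsilon
= 0.0089 / 0.0044
= 2.0227

2.0227


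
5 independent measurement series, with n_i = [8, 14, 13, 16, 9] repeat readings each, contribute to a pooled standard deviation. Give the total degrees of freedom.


nu = sum_i (n_i - 1)
nu = ((8 - 1) + (14 - 1) + (13 - 1) + (16 - 1) + (9 - 1))
nu = 7 + 13 + 12 + 15 + 8
nu = 55

55


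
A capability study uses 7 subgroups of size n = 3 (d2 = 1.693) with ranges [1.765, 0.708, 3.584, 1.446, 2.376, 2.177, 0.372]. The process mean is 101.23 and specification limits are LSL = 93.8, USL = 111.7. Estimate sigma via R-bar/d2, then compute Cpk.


R_bar = (1.765 + 0.708 + 3.584 + 1.446 + 2.376 + 2.177 + 0.372) / 7 = 1.7754286
sigma = R_bar / d2 = 1.7754286 / 1.693 = 1.0486879
Cp = (USL - LSL)/(6*sigma) = (111.7 - 93.8)/(6*1.0486879) = 2.8448
Cpu = (111.7 - 101.23)/(3*1.0486879) = 3.3280
Cpl = (101.23 - 93.8)/(3*1.0486879) = 2.3617
Cpk = min(Cpu, Cpl) = 2.3617

2.3617


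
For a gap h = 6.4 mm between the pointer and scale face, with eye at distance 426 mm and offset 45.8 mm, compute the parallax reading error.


error = h * offset / d
= 6.4 * 45.8 / 426
= 0.6881

0.6881


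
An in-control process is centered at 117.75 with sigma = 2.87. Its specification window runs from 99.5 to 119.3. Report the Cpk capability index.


Cpu = (USL - mean) / (3*sigma) = (119.3 - 117.75) / (3*2.87) = 0.1800
Cpl = (mean - LSL) / (3*sigma) = (117.75 - 99.5) / (3*2.87) = 2.1196
Cpk = min(Cpu, Cpl) = 0.1800

0.1800


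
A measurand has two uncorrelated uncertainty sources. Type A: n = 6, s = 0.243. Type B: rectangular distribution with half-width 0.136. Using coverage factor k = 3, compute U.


u_A = s / sqrt(n) = 0.243 / sqrt(6) = 0.099204335
u_B = half_width / sqrt(3) = 0.136 / sqrt(3) = 0.078519637
uc = sqrt(u_A^2 + u_B^2) = sqrt(0.099204335^2 + 0.078519637^2) = 0.12651812
U = k * uc = 3 * 0.12651812
U = 0.3796

0.3796


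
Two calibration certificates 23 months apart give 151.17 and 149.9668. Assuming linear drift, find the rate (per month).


rate = (v2 - v1) / months
= (149.9668 - 151.17) / 23
= -1.2032 / 23
= -0.0523

-0.0523


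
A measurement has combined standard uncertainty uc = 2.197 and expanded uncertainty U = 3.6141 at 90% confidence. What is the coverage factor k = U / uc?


k = U / uc
k = 3.6141 / 2.197
k = 1.645

1.645


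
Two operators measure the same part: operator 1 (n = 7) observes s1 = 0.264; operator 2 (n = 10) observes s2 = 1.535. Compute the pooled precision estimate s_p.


s_p = sqrt(((n1-1)*s1^2 + (n2-1)*s2^2) / (n1+n2-2))
numerator = (7-1)*0.264^2 + (10-1)*1.535^2 = 0.418176 + 21.206025 = 21.624201
denominator = 7 + 10 - 2 = 15
s_p^2 = 21.624201 / 15 = 1.4416134
s_p = sqrt(1.4416134) = 1.2007

1.2007


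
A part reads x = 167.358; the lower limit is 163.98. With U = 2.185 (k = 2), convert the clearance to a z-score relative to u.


u = U / k = 2.185 / 2 = 1.0925
margin = |LSL - x| = |163.98 - 167.358| = 3.378
z = margin / u = 3.378 / 1.0925
z = 3.0920

3.0920


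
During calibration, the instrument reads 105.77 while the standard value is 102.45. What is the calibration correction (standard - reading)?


Correction = standard - reading
= 102.45 - 105.77
= -3.3200

-3.3200


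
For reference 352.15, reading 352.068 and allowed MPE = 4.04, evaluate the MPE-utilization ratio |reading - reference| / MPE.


e = indication - reference = 352.068 - 352.15 = -0.0820
|e| = 0.0820
ratio = |e| / MPE = 0.0820 / 4.04
ratio = 0.0203

0.0203


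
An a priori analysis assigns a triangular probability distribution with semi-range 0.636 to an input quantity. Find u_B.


u_B = half_width / sqrt(6)
u_B = 0.636 / 2.4494897
u_B = 0.2596

0.2596


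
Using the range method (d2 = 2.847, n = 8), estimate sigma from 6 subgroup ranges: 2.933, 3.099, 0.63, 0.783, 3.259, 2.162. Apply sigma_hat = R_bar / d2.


R_bar = (2.933 + 3.099 + 0.63 + 0.783 + 3.259 + 2.162) / 6
R_bar = 12.866 / 6 = 2.1443333
sigma_hat = R_bar / d2 = 2.1443333 / 2.847 = 0.7532

0.7532


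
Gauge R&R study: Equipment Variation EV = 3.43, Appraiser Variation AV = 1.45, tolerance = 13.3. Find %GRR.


GRR = sqrt(EV^2 + AV^2) = sqrt(3.43^2 + 1.45^2) = 3.7238958
%GRR = GRR / tol * 100 = 3.7238958 / 13.3 * 100
%GRR = 27.9992

27.9992


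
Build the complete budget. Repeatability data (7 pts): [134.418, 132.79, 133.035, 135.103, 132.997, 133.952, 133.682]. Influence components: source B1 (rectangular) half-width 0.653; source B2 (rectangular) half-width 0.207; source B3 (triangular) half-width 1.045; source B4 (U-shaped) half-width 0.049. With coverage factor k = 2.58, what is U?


mean = (134.418 + 132.79 + 133.035 + 135.103 + 132.997 + 133.952 + 133.682) / 7 = 133.711
s = sqrt(sum((x - mean)^2)/(n-1)) = 0.84768784
u_A = s / sqrt(n) = 0.84768784 / sqrt(7) = 0.32039589
u_B1 = 0.653 / sqrt(3) = 0.37700973
u_B2 = 0.207 / sqrt(3) = 0.11951151
u_B3 = 1.045 / sqrt(6) = 0.42661946
u_B4 = 0.049 / sqrt(2) = 0.034648232
uc = sqrt(0.32039589^2 + 0.37700973^2 + 0.11951151^2 + 0.42661946^2 + 0.034648232^2) = 0.66503949
U = k * uc = 2.58 * 0.66503949
U = 1.7158

1.7158


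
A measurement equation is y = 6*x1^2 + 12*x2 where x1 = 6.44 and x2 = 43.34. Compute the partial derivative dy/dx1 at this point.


y = 6*x1^2 + 12*x2
dy/dx1 = 2*6*x1
Evaluate at x1 = 6.44: c1 = 12 * 6.44
c1 = 77.2800

77.2800


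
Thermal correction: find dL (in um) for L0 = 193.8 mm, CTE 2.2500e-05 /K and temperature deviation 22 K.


dL = L * alpha * dT
= 193.8 * 2.2500e-05 * 22
= 0.0959310 mm
dL_um = 0.0959310 * 1000 = 95.9310 um

95.9310


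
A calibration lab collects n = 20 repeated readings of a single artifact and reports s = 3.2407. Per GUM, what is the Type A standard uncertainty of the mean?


u_A = s / sqrt(n)
u_A = 3.2407 / sqrt(20)
u_A = 3.2407 / 4.472136
u_A = 0.7246

0.7246


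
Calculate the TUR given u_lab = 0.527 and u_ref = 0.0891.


TUR = u_lab / u_ref
= 0.527 / 0.0891
= 5.9147

5.9147


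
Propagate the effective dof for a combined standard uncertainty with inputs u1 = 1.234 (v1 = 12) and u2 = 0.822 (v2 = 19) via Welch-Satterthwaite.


uc = sqrt(u1^2 + u2^2) = sqrt(1.234^2 + 0.822^2) = 1.4827137
v_eff = uc^4 / (u1^4/v1 + u2^4/v2)
= 1.4827137^4 / (1.234^4/12 + 0.822^4/19)
= 4.8331381 / 0.21726104
v_eff = 22.2458

22.2458


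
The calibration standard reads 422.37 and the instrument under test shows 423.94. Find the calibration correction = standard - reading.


Correction = standard - reading
= 422.37 - 423.94
= -1.5700

-1.5700


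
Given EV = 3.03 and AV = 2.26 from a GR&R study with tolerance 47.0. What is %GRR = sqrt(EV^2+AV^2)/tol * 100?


GRR = sqrt(EV^2 + AV^2) = sqrt(3.03^2 + 2.26^2) = 3.7800132
%GRR = GRR / tol * 100 = 3.7800132 / 47.0 * 100
%GRR = 8.0426

8.0426


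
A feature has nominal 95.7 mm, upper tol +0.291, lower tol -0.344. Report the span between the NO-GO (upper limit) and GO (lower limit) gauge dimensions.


GO = nominal - lower_tol (smallest hole = maximum material condition)
GO = 95.7 - 0.344 = 95.356
NO-GO = nominal + upper_tol (largest hole = least material condition)
NO-GO = 95.7 + 0.291 = 95.991
spread = NO-GO - GO = 95.991 - 95.356 = 0.6350

0.6350


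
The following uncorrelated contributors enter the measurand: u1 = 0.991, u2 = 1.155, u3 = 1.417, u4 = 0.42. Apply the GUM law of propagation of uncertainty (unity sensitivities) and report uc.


uc = sqrt(0.991^2 + 1.155^2 + 1.417^2 + 0.42^2)
uc = sqrt(4.500395)
uc = 2.1214

2.1214


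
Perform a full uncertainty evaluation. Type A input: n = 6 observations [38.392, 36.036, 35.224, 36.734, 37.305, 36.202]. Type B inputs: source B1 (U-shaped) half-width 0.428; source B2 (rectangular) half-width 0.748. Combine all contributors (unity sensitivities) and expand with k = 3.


mean = (38.392 + 36.036 + 35.224 + 36.734 + 37.305 + 36.202) / 6 = 36.64883333
s = sqrt(sum((x - mean)^2)/(n-1)) = 1.1028883
u_A = s / sqrt(n) = 1.1028883 / sqrt(6) = 0.45025226
u_B1 = 0.428 / sqrt(2) = 0.3026417
u_B2 = 0.748 / sqrt(3) = 0.431858
uc = sqrt(0.45025226^2 + 0.3026417^2 + 0.431858^2) = 0.69341216
U = k * uc = 3 * 0.69341216
U = 2.0802

2.0802


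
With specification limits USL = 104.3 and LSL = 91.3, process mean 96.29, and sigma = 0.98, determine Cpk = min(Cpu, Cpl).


Cpu = (USL - mean) / (3*sigma) = (104.3 - 96.29) / (3*0.98) = 2.7245
Cpl = (mean - LSL) / (3*sigma) = (96.29 - 91.3) / (3*0.98) = 1.6973
Cpk = min(Cpu, Cpl) = 1.6973

1.6973


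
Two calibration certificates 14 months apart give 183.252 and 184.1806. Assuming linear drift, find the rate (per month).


rate = (v2 - v1) / months
= (184.1806 - 183.252) / 14
= 0.9286 / 14
= 0.0663

0.0663


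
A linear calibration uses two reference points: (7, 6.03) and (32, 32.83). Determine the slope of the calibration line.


slope = (y2 - y1) / (x2 - x1)
= (32.83 - 6.03) / (32 - 7)
= 26.8000 / 25
= 1.0720

1.0720


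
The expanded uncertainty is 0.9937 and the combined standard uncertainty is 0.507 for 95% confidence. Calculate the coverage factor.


k = U / uc
k = 0.9937 / 0.507
k = 1.96

1.96


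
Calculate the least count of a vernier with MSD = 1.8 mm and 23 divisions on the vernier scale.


LC = MSD / n_div
= 1.8 / 23
= 0.0783

0.0783


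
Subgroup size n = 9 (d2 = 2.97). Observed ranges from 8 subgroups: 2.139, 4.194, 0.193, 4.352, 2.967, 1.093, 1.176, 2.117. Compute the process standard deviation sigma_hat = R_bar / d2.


R_bar = (2.139 + 4.194 + 0.193 + 4.352 + 2.967 + 1.093 + 1.176 + 2.117) / 8
R_bar = 18.231 / 8 = 2.278875
sigma_hat = R_bar / d2 = 2.278875 / 2.97 = 0.7673

0.7673


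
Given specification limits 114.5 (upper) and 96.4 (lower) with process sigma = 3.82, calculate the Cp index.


Cp = (USL - LSL) / (6 * sigma)
= (114.5 - 96.4) / (6 * 3.82)
= 18.1000 / 22.9200
= 0.7897

0.7897


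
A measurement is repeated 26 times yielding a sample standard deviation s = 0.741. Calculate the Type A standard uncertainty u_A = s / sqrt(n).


u_A = s / sqrt(n)
u_A = 0.741 / sqrt(26)
u_A = 0.741 / 5.0990195
u_A = 0.1453

0.1453


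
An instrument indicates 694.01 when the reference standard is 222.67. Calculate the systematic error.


Systematic error = measured - true
= 694.01 - 222.67
= 471.3400

471.3400


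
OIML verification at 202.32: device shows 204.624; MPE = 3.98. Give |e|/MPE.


e = indication - reference = 204.624 - 202.32 = 2.3040
|e| = 2.3040
ratio = |e| / MPE = 2.3040 / 3.98
ratio = 0.5789

0.5789


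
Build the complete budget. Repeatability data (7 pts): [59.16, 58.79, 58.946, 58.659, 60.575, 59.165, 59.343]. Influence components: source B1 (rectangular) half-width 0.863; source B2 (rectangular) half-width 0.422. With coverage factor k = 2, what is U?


mean = (59.16 + 58.79 + 58.946 + 58.659 + 60.575 + 59.165 + 59.343) / 7 = 59.234
s = sqrt(sum((x - mean)^2)/(n-1)) = 0.63654065
u_A = s / sqrt(n) = 0.63654065 / sqrt(7) = 0.24058975
u_B1 = 0.863 / sqrt(3) = 0.49825328
u_B2 = 0.422 / sqrt(3) = 0.24364181
uc = sqrt(0.24058975^2 + 0.49825328^2 + 0.24364181^2) = 0.60456686
U = k * uc = 2 * 0.60456686
U = 1.2091

1.2091


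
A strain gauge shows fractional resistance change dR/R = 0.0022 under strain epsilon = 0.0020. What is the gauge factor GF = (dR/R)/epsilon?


GF = (dR/R) / epsilon
= 0.0022 / 0.0020
= 1.1000

1.1000


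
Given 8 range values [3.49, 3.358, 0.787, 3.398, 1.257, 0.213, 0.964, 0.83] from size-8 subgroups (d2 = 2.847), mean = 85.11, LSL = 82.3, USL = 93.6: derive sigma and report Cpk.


R_bar = (3.49 + 3.358 + 0.787 + 3.398 + 1.257 + 0.213 + 0.964 + 0.83) / 8 = 1.787125
sigma = R_bar / d2 = 1.787125 / 2.847 = 0.62772216
Cp = (USL - LSL)/(6*sigma) = (93.6 - 82.3)/(6*0.62772216) = 3.0003
Cpu = (93.6 - 85.11)/(3*0.62772216) = 4.5084
Cpl = (85.11 - 82.3)/(3*0.62772216) = 1.4922
Cpk = min(Cpu, Cpl) = 1.4922

1.4922


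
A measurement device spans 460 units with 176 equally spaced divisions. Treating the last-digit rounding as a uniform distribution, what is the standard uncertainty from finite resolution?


resolution = range / divisions
resolution = 460 / 176 = 2.6136364
u_res = resolution / (2*sqrt(3))
u_res = 2.6136364 / 3.4641016
u_res = 0.7545

0.7545


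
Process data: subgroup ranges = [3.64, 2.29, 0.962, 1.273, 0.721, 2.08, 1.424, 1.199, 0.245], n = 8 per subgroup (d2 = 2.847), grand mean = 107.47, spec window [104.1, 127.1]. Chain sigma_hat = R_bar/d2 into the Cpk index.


R_bar = (3.64 + 2.29 + 0.962 + 1.273 + 0.721 + 2.08 + 1.424 + 1.199 + 0.245) / 9 = 1.5371111
sigma = R_bar / d2 = 1.5371111 / 2.847 = 0.53990555
Cp = (USL - LSL)/(6*sigma) = (127.1 - 104.1)/(6*0.53990555) = 7.1000
Cpu = (127.1 - 107.47)/(3*0.53990555) = 12.1194
Cpl = (107.47 - 104.1)/(3*0.53990555) = 2.0806
Cpk = min(Cpu, Cpl) = 2.0806

2.0806


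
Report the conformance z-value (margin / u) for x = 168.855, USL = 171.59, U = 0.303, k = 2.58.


u = U / k = 0.303 / 2.58 = 0.11744186
margin = |USL - x| = |171.59 - 168.855| = 2.735
z = margin / u = 2.735 / 0.11744186
z = 23.2881

23.2881


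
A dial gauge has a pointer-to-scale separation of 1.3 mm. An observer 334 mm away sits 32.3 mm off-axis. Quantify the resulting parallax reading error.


error = h * offset / d
= 1.3 * 32.3 / 334
= 0.1257

0.1257


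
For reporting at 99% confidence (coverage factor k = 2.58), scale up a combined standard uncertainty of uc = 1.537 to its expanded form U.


U = k * uc
U = 2.58 * 1.537
U = 3.9655

3.9655


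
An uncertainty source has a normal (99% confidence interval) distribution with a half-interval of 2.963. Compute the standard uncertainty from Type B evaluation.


u_B = half_width / 2.576
u_B = 2.963 / 2.576
u_B = 1.1502

1.1502


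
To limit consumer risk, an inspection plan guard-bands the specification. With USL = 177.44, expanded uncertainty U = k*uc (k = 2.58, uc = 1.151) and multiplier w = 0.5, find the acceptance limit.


U = k * uc = 2.58 * 1.151 = 2.96958
guard band g = w * U = 0.5 * 2.96958 = 1.48479
AL = USL - g = 177.44 - 1.48479
AL = 175.9552

175.9552


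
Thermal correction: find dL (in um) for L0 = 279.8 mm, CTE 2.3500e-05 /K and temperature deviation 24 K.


dL = L * alpha * dT
= 279.8 * 2.3500e-05 * 24
= 0.1578072 mm
dL_um = 0.1578072 * 1000 = 157.8072 um

157.8072


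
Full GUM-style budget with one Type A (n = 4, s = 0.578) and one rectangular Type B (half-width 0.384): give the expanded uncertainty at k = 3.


u_A = s / sqrt(n) = 0.578 / sqrt(4) = 0.289
u_B = half_width / sqrt(3) = 0.384 / sqrt(3) = 0.2217025
uc = sqrt(u_A^2 + u_B^2) = sqrt(0.289^2 + 0.2217025^2) = 0.36424305
U = k * uc = 3 * 0.36424305
U = 1.0927

1.0927


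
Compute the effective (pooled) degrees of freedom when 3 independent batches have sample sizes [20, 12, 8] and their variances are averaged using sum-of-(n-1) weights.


nu = sum_i (n_i - 1)
nu = ((20 - 1) + (12 - 1) + (8 - 1))
nu = 19 + 11 + 7
nu = 37

37


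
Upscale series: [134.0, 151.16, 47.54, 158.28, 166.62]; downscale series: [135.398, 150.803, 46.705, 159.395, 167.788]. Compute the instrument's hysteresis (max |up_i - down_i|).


|134.0 - 135.398| = 1.3980
|151.16 - 150.803| = 0.3570
|47.54 - 46.705| = 0.8350
|158.28 - 159.395| = 1.1150
|166.62 - 167.788| = 1.1680
hysteresis = max(diffs) = 1.3980

1.3980


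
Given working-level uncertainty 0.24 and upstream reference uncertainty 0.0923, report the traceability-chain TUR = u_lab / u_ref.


TUR = u_lab / u_ref
= 0.24 / 0.0923
= 2.6002

2.6002


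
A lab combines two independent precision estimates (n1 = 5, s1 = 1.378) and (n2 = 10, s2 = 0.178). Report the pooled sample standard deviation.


s_p = sqrt(((n1-1)*s1^2 + (n2-1)*s2^2) / (n1+n2-2))
numerator = (5-1)*1.378^2 + (10-1)*0.178^2 = 7.595536 + 0.285156 = 7.880692
denominator = 5 + 10 - 2 = 13
s_p^2 = 7.880692 / 13 = 0.60620708
s_p = sqrt(0.60620708) = 0.7786

0.7786


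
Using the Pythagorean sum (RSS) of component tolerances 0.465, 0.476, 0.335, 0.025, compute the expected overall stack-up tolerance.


RSS = sqrt(0.465^2 + 0.476^2 + 0.335^2 + 0.025^2)
= sqrt(0.555651)
= 0.7454

0.7454


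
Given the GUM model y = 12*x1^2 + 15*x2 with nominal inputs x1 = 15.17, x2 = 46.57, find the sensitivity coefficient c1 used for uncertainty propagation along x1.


y = 12*x1^2 + 15*x2
dy/dx1 = 2*12*x1
Evaluate at x1 = 15.17: c1 = 24 * 15.17
c1 = 364.0800

364.0800


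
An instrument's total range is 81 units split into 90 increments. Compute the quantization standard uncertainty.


resolution = range / divisions
resolution = 81 / 90 = 0.9
u_res = resolution / (2*sqrt(3))
u_res = 0.9 / 3.4641016
u_res = 0.2598

0.2598


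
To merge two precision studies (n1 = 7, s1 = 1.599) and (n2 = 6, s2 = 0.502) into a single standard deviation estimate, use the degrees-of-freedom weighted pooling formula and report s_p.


s_p = sqrt(((n1-1)*s1^2 + (n2-1)*s2^2) / (n1+n2-2))
numerator = (7-1)*1.599^2 + (6-1)*0.502^2 = 15.340806 + 1.26002 = 16.600826
denominator = 7 + 6 - 2 = 11
s_p^2 = 16.600826 / 11 = 1.509166
s_p = sqrt(1.509166) = 1.2285

1.2285


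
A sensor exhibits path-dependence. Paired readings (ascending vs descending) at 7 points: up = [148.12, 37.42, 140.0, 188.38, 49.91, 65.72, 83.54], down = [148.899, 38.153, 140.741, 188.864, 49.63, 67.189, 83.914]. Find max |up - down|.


|148.12 - 148.899| = 0.7790
|37.42 - 38.153| = 0.7330
|140.0 - 140.741| = 0.7410
|188.38 - 188.864| = 0.4840
|49.91 - 49.63| = 0.2800
|65.72 - 67.189| = 1.4690
|83.54 - 83.914| = 0.3740
hysteresis = max(diffs) = 1.4690

1.4690


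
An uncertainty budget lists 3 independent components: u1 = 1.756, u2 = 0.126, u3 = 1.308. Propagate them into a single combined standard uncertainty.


uc = sqrt(1.756^2 + 0.126^2 + 1.308^2)
uc = sqrt(4.810276)
uc = 2.1932

2.1932


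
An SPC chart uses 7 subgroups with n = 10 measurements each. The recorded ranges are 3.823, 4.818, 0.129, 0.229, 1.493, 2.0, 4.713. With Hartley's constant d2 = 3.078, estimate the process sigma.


R_bar = (3.823 + 4.818 + 0.129 + 0.229 + 1.493 + 2.0 + 4.713) / 7
R_bar = 17.205 / 7 = 2.4578571
sigma_hat = R_bar / d2 = 2.4578571 / 3.078 = 0.7985

0.7985


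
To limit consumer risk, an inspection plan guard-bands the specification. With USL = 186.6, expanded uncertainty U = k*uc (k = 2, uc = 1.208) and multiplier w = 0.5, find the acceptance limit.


U = k * uc = 2 * 1.208 = 2.416
guard band g = w * U = 0.5 * 2.416 = 1.208
AL = USL - g = 186.6 - 1.208
AL = 185.3920

185.3920


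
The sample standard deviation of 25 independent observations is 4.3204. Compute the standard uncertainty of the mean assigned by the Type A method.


u_A = s / sqrt(n)
u_A = 4.3204 / sqrt(25)
u_A = 4.3204 / 5
u_A = 0.8641

0.8641


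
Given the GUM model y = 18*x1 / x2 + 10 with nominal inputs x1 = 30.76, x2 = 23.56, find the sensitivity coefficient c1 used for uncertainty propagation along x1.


y = 18*x1 / x2 + 10
dy/dx1 = 18/x2
Evaluate at x2 = 23.56: c1 = 18 / 23.56
c1 = 0.7640

0.7640


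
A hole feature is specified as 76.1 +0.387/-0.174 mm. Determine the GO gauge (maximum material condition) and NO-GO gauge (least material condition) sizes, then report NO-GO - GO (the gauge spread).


GO = nominal - lower_tol (smallest hole = maximum material condition)
GO = 76.1 - 0.174 = 75.926
NO-GO = nominal + upper_tol (largest hole = least material condition)
NO-GO = 76.1 + 0.387 = 76.487
spread = NO-GO - GO = 76.487 - 75.926 = 0.5610

0.5610


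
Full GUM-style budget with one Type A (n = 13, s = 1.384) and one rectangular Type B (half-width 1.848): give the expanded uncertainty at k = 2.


u_A = s / sqrt(n) = 1.384 / sqrt(13) = 0.38385254
u_B = half_width / sqrt(3) = 1.848 / sqrt(3) = 1.0669433
uc = sqrt(u_A^2 + u_B^2) = sqrt(0.38385254^2 + 1.0669433^2) = 1.1338919
U = k * uc = 2 * 1.1338919
U = 2.2678

2.2678


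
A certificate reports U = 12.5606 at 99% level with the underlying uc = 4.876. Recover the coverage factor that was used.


k = U / uc
k = 12.5606 / 4.876
k = 2.576

2.576


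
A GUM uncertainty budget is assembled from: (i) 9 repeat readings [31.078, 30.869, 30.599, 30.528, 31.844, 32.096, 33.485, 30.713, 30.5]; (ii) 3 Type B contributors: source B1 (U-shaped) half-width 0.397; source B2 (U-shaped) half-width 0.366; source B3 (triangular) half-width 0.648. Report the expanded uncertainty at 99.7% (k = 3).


mean = (31.078 + 30.869 + 30.599 + 30.528 + 31.844 + 32.096 + 33.485 + 30.713 + 30.5) / 9 = 31.30133333
s = sqrt(sum((x - mean)^2)/(n-1)) = 1.0006723
u_A = s / sqrt(n) = 1.0006723 / sqrt(9) = 0.33355743
u_B1 = 0.397 / sqrt(2) = 0.28072139
u_B2 = 0.366 / sqrt(2) = 0.25880108
u_B3 = 0.648 / sqrt(6) = 0.26454489
uc = sqrt(0.33355743^2 + 0.28072139^2 + 0.25880108^2 + 0.26454489^2) = 0.57186279
U = k * uc = 3 * 0.57186279
U = 1.7156

1.7156


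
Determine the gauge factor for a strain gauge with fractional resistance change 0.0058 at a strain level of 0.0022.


GF = (dR/R) / epsilon
= 0.0058 / 0.0022
= 2.6364

2.6364


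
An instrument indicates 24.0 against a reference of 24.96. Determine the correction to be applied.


Correction = standard - reading
= 24.96 - 24.0
= 0.9600

0.9600


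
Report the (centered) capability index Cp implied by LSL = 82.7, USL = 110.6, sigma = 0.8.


Cp = (USL - LSL) / (6 * sigma)
= (110.6 - 82.7) / (6 * 0.8)
= 27.9000 / 4.8000
= 5.8125

5.8125


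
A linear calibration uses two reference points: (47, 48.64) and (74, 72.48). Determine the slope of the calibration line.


slope = (y2 - y1) / (x2 - x1)
= (72.48 - 48.64) / (74 - 47)
= 23.8400 / 27
= 0.8830

0.8830


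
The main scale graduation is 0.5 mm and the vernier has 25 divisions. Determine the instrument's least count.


LC = MSD / n_div
= 0.5 / 25
= 0.0200

0.0200


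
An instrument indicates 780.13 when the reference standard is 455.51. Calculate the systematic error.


Systematic error = measured - true
= 780.13 - 455.51
= 324.6200

324.6200


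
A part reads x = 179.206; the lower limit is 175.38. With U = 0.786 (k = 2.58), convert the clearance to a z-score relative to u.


u = U / k = 0.786 / 2.58 = 0.30465116
margin = |LSL - x| = |175.38 - 179.206| = 3.826
z = margin / u = 3.826 / 0.30465116
z = 12.5586

12.5586


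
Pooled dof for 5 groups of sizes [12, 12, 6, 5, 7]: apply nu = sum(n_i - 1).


nu = sum_i (n_i - 1)
nu = ((12 - 1) + (12 - 1) + (6 - 1) + (5 - 1) + (7 - 1))
nu = 11 + 11 + 5 + 4 + 6
nu = 37

37


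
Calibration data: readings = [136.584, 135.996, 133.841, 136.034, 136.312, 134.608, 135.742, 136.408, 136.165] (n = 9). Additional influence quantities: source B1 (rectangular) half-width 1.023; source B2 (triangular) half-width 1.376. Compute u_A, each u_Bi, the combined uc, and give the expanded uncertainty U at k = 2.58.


mean = (136.584 + 135.996 + 133.841 + 136.034 + 136.312 + 134.608 + 135.742 + 136.408 + 136.165) / 9 = 135.7433333
s = sqrt(sum((x - mean)^2)/(n-1)) = 0.91555106
u_A = s / sqrt(n) = 0.91555106 / sqrt(9) = 0.30518369
u_B1 = 1.023 / sqrt(3) = 0.59062933
u_B2 = 1.376 / sqrt(6) = 0.56174965
uc = sqrt(0.30518369^2 + 0.59062933^2 + 0.56174965^2) = 0.87036932
U = k * uc = 2.58 * 0.87036932
U = 2.2456

2.2456


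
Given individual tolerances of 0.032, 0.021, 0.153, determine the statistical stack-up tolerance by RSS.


RSS = sqrt(0.032^2 + 0.021^2 + 0.153^2)
= sqrt(0.024874)
= 0.1577

0.1577


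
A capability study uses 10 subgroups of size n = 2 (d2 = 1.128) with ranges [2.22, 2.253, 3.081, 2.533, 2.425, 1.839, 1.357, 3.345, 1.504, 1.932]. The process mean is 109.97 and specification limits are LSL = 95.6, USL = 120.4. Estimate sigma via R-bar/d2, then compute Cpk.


R_bar = (2.22 + 2.253 + 3.081 + 2.533 + 2.425 + 1.839 + 1.357 + 3.345 + 1.504 + 1.932) / 10 = 2.2489
sigma = R_bar / d2 = 2.2489 / 1.128 = 1.9937057
Cp = (USL - LSL)/(6*sigma) = (120.4 - 95.6)/(6*1.9937057) = 2.0732
Cpu = (120.4 - 109.97)/(3*1.9937057) = 1.7438
Cpl = (109.97 - 95.6)/(3*1.9937057) = 2.4026
Cpk = min(Cpu, Cpl) = 1.7438

1.7438


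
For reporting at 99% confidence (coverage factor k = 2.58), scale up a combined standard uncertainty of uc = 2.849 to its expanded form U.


U = k * uc
U = 2.58 * 2.849
U = 7.3504

7.3504


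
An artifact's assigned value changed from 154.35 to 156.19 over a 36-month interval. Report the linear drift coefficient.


rate = (v2 - v1) / months
= (156.19 - 154.35) / 36
= 1.8400 / 36
= 0.0511

0.0511


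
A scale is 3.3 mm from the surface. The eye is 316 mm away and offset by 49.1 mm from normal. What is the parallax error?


error = h * offset / d
= 3.3 * 49.1 / 316
= 0.5128

0.5128


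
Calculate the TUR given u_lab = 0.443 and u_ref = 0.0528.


TUR = u_lab / u_ref
= 0.443 / 0.0528
= 8.3902

8.3902


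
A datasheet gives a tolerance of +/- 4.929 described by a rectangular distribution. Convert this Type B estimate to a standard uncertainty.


u_B = half_width / sqrt(3)
u_B = 4.929 / 1.7320508
u_B = 2.8458

2.8458


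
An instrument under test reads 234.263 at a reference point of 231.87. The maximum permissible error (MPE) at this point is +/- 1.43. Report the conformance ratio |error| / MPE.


e = indication - reference = 234.263 - 231.87 = 2.3930
|e| = 2.3930
ratio = |e| / MPE = 2.3930 / 1.43
ratio = 1.6734

1.6734


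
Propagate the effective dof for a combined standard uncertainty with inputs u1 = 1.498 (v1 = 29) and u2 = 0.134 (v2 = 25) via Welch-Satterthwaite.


uc = sqrt(u1^2 + u2^2) = sqrt(1.498^2 + 0.134^2) = 1.5039814
v_eff = uc^4 / (u1^4/v1 + u2^4/v2)
= 1.5039814^4 / (1.498^4/29 + 0.134^4/25)
= 5.1164633 / 0.17365269
v_eff = 29.4638

29.4638


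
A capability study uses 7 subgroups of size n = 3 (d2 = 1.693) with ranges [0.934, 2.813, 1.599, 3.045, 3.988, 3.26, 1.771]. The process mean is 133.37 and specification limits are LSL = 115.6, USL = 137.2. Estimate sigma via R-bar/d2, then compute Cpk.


R_bar = (0.934 + 2.813 + 1.599 + 3.045 + 3.988 + 3.26 + 1.771) / 7 = 2.4871429
sigma = R_bar / d2 = 2.4871429 / 1.693 = 1.4690744
Cp = (USL - LSL)/(6*sigma) = (137.2 - 115.6)/(6*1.4690744) = 2.4505
Cpu = (137.2 - 133.37)/(3*1.4690744) = 0.8690
Cpl = (133.37 - 115.6)/(3*1.4690744) = 4.0320
Cpk = min(Cpu, Cpl) = 0.8690

0.8690


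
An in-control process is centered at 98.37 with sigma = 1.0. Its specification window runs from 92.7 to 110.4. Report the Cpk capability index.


Cpu = (USL - mean) / (3*sigma) = (110.4 - 98.37) / (3*1.0) = 4.0100
Cpl = (mean - LSL) / (3*sigma) = (98.37 - 92.7) / (3*1.0) = 1.8900
Cpk = min(Cpu, Cpl) = 1.8900

1.8900


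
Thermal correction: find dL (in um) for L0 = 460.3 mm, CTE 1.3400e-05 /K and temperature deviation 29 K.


dL = L * alpha * dT
= 460.3 * 1.3400e-05 * 29
= 0.1788726 mm
dL_um = 0.1788726 * 1000 = 178.8726 um

178.8726


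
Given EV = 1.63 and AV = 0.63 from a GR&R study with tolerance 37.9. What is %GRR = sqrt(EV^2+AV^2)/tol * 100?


GRR = sqrt(EV^2 + AV^2) = sqrt(1.63^2 + 0.63^2) = 1.7475125
%GRR = GRR / tol * 100 = 1.7475125 / 37.9 * 100
%GRR = 4.6109

4.6109


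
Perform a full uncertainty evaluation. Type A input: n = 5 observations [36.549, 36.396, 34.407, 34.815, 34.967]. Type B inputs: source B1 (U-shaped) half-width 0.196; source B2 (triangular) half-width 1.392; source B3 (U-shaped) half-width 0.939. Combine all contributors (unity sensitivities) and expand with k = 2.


mean = (36.549 + 36.396 + 34.407 + 34.815 + 34.967) / 5 = 35.4268
s = sqrt(sum((x - mean)^2)/(n-1)) = 0.97780223
u_A = s / sqrt(n) = 0.97780223 / sqrt(5) = 0.43728645
u_B1 = 0.196 / sqrt(2) = 0.13859293
u_B2 = 1.392 / sqrt(6) = 0.56828162
u_B3 = 0.939 / sqrt(2) = 0.66397327
uc = sqrt(0.43728645^2 + 0.13859293^2 + 0.56828162^2 + 0.66397327^2) = 0.98703189
U = k * uc = 2 * 0.98703189
U = 1.9741

1.9741


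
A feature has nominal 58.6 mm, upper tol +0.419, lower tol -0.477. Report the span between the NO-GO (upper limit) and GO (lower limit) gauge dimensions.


GO = nominal - lower_tol (smallest hole = maximum material condition)
GO = 58.6 - 0.477 = 58.123
NO-GO = nominal + upper_tol (largest hole = least material condition)
NO-GO = 58.6 + 0.419 = 59.019
spread = NO-GO - GO = 59.019 - 58.123 = 0.8960

0.8960


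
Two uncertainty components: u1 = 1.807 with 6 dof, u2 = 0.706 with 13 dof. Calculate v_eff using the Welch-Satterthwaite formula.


uc = sqrt(u1^2 + u2^2) = sqrt(1.807^2 + 0.706^2) = 1.9400219
v_eff = uc^4 / (u1^4/v1 + u2^4/v2)
= 1.9400219^4 / (1.807^4/6 + 0.706^4/13)
= 14.165325 / 1.7960858
v_eff = 7.8868

7.8868


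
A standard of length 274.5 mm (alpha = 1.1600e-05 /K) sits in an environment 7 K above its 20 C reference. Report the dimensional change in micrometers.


dL = L * alpha * dT
= 274.5 * 1.1600e-05 * 7
= 0.0222894 mm
dL_um = 0.0222894 * 1000 = 22.2894 um

22.2894
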